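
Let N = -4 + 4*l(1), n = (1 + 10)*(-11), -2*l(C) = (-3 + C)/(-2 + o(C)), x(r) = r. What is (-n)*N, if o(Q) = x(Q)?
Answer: -968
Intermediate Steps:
o(Q) = Q
l(C) = -(-3 + C)/(2*(-2 + C))
n = -121 (n = 11*(-11) = -121)
N = -8 (N = -4 + 4*((3 - 1*1)/(2*(-2 + 1))) = -4 + 4*((1/2)*(3 - 1)/(-1)) = -4 + 4*((1/2)*(-1)*2) = -4 + 4*(-1) = -4 - 4 = -8)
(-n)*N = -1*(-121)*(-8) = 121*(-8) = -968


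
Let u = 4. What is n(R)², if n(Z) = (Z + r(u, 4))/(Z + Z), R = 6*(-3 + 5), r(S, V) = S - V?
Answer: ¼ ≈ 0.25000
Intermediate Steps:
R = 12 (R = 6*2 = 12)
n(Z) = ½ (n(Z) = (Z + (4 - 1*4))/(Z + Z) = (Z + (4 - 4))/((2*Z)) = (Z + 0)*(1/(2*Z)) = Z*(1/(2*Z)) = ½)
n(R)² = (½)² = ¼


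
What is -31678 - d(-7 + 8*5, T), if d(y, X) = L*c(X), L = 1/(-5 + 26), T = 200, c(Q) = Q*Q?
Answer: -705238/21 ≈ -33583.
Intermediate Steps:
c(Q) = Q²
L = 1/21 ≈ 0.047619
d(y, X) = X²/21
-31678 - d(-7 + 8*5, T) = -31678 - 200²/21 = -31678 - 40000/21 = -705238/21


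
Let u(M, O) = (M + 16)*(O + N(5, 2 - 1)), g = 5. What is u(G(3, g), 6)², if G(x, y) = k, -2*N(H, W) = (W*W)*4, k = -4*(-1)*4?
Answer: 16384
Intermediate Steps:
k = 16 (k = 4*4 = 16)
N(H, W) = -2*W² (N(H, W) = -W*W*4/2 = -W²*4/2 = -2*W²)
G(x, y) = 16
u(M, O) = (-2 + O)*(16 + M) (u(M, O) = (M + 16)*(O - 2*(2 - 1)²) = (16 + M)*(O - 2*1²) = (16 + M)*(O - 2*1) = (16 + M)*(O - 2) = (16 + M)*(-2 + O) = (-2 + O)*(16 + M))
u(G(3, g), 6)² = (-32 - 2*16 + 16*6 + 16*6)² = (-32 - 32 + 96 + 96)² = 128² = 16384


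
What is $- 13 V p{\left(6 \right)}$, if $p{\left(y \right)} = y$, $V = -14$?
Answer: $1092$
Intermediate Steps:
$- 13 V p{\left(6 \right)} = \left(-13\right) \left(-14\right) 6 = 182 \cdot 6 = 1092$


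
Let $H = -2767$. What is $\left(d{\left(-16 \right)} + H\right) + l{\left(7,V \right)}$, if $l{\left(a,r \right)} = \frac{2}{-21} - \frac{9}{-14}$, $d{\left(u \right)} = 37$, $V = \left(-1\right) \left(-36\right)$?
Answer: $- \frac{114637}{42} \approx -2729.5$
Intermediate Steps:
$V = 36$
$l{\left(a,r \right)} = \frac{23}{42}$ ($l{\left(a,r \right)} = 2 \left(- \frac{1}{21}\right) - - \frac{9}{14} = - \frac{2}{21} + \frac{9}{14} = \frac{23}{42}$)
$\left(d{\left(-16 \right)} + H\right) + l{\left(7,V \right)} = \left(37 - 2767\right) + \frac{23}{42} = -2730 + \frac{23}{42} = - \frac{114637}{42}$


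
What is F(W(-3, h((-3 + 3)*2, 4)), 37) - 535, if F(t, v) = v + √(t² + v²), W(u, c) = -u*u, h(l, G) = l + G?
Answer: -498 + 5*√58 ≈ -459.92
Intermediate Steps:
h(l, G) = G + l
W(u, c) = -u²
F(W(-3, h((-3 + 3)*2, 4)), 37) - 535 = (37 + √((-1*(-3)²)² + 37²)) - 535 = (37 + √((-1*9)² + 1369)) - 535 = (37 + √((-9)² + 1369)) - 535 = (37 + √(81 + 1369)) - 535 = (37 + √1450) - 535 = (37 + 5*√58) - 535 = -498 + 5*√58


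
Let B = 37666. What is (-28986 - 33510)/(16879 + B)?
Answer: -62496/54545 ≈ -1.1458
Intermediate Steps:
(-28986 - 33510)/(16879 + B) = (-28986 - 33510)/(16879 + 37666) = -62496/54545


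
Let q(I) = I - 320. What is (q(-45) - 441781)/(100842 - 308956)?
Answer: 221073/104057 ≈ 2.1245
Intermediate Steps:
q(I) = -320 + I
(q(-45) - 441781)/(100842 - 308956) = ((-320 - 45) - 441781)/(100842 - 308956) = (-365 - 441781)/(-208114) = -442146*(-1/208114) = 221073/104057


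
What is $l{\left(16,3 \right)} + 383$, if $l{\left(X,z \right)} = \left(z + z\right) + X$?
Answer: $405$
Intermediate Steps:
$l{\left(X,z \right)} = X + 2 z$ ($l{\left(X,z \right)} = 2 z + X = X + 2 z$)
$l{\left(16,3 \right)} + 383 = \left(16 + 2 \cdot 3\right) + 383 = \left(16 + 6\right) + 383 = 22 + 383 = 405$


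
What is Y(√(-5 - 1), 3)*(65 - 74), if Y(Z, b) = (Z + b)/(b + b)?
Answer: -9/2 - 3*I*√6/2 ≈ -4.5 - 3.6742*I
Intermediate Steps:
Y(Z, b) = (Z + b)/(2*b) (Y(Z, b) = (Z + b)/((2*b)) = (Z + b)*(1/(2*b)) = (Z + b)/(2*b))
Y(√(-5 - 1), 3)*(65 - 74) = ((½)*(√(-5 - 1) + 3)/3)*(65 - 74) = ((½)*(⅓)*(√(-6) + 3))*(-9) = ((½)*(⅓)*(I*√6 + 3))*(-9) = ((½)*(⅓)*(3 + I*√6))*(-9) = (½ + I*√6/6)*(-9) = -9/2 - 3*I*√6/2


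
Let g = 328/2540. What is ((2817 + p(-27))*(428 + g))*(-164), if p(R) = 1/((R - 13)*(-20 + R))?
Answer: -29515296262331/149225 ≈ -1.9779e+8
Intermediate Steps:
g = 82/635 (g = 328*(1/2540) = 82/635 ≈ 0.12913)
p(R) = 1/((-20 + R)*(-13 + R)) (p(R) = 1/((-13 + R)*(-20 + R)) = 1/((-20 + R)*(-13 + R)))
((2817 + p(-27))*(428 + g))*(-164) = ((2817 + 1/(260 + (-27)**2 - 33*(-27)))*(428 + 82/635))*(-164) = ((2817 + 1/(260 + 729 + 891))*(271862/635))*(-164) = ((2817 + 1/1880)*(271862/635))*(-164) = ((5295961/1880)*(271862/635))*(-164) = (719885274691/596900)*(-164) = -29515296262331/149225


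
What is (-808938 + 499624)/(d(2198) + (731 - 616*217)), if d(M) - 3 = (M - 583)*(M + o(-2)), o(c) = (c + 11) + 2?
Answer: -309314/3434597 ≈ -0.090058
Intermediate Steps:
o(c) = 13 + c (o(c) = (11 + c) + 2 = 13 + c)
d(M) = 3 + (-583 + M)*(11 + M) (d(M) = 3 + (M - 583)*(M + (13 - 2)) = 3 + (-583 + M)*(M + 11) = 3 + (-583 + M)*(11 + M))
(-808938 + 499624)/(d(2198) + (731 - 616*217)) = (-808938 + 499624)/((-6410 + 2198² - 572*2198) + (731 - 616*217)) = -309314/((-6410 + 4831204 - 1257256) + (731 - 133672)) = -309314/(3567538 - 132941) = -309314/3434597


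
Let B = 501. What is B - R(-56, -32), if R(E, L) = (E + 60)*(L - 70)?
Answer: 909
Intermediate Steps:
R(E, L) = (-70 + L)*(60 + E) (R(E, L) = (60 + E)*(-70 + L) = (-70 + L)*(60 + E))
B - R(-56, -32) = 501 - (-4200 - 70*(-56) + 60*(-32) - 56*(-32)) = 501 - (-4200 + 3920 - 1920 + 1792) = 501 - 1*(-408) = 501 + 408 = 909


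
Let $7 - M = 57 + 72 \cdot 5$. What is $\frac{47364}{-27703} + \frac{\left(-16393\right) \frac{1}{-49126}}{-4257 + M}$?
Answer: $- \frac{835357520659}{488576590502} \approx -1.7098$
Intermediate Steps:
$M = -410$ ($M = 7 - \left(57 + 72 \cdot 5\right) = 7 - \left(57 + 360\right) = 7 - 417 = -410$)
$\frac{47364}{-27703} + \frac{\left(-16393\right) \frac{1}{-49126}}{-4257 + M} = \frac{47364}{-27703} + \frac{\left(-16393\right) \frac{1}{-49126}}{-4257 - 410} = 47364 \left(- \frac{1}{27703}\right) + \frac{\left(-16393\right) \left(- \frac{1}{49126}\right)}{-4667} = - \frac{47364}{27703} + \frac{16393}{49126} \left(- \frac{1}{4667}\right) = - \frac{47364}{27703} - \frac{1261}{17636234} = - \frac{835357520659}{488576590502}$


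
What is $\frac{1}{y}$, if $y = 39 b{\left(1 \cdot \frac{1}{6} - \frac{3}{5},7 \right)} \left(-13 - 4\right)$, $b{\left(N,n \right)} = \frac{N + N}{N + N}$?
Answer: $- \frac{1}{663} \approx -0.0015083$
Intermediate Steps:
$b{\left(N,n \right)} = 1$ ($b{\left(N,n \right)} = \frac{2 N}{2 N} = 2 N \frac{1}{2 N} = 1$)
$y = -663$ ($y = 39 \cdot 1 \left(-13 - 4\right) = 39 \left(-17\right) = -663$)
$\frac{1}{y} = \frac{1}{-663} = - \frac{1}{663}$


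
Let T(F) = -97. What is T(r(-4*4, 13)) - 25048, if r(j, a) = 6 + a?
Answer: -25145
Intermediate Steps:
T(r(-4*4, 13)) - 25048 = -97 - 25048 = -25145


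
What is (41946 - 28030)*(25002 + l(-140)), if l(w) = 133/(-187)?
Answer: 65060653756/187 ≈ 3.4792e+8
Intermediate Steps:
l(w) = -133/187 (l(w) = 133*(-1/187) = -133/187)
(41946 - 28030)*(25002 + l(-140)) = (41946 - 28030)*(25002 - 133/187) = 13916*(4675241/187) = 65060653756/187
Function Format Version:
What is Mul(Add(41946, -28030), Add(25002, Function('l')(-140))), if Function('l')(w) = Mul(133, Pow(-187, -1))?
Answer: Rational(65060653756, 187) ≈ 3.4792e+8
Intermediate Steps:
Function('l')(w) = Rational(-133, 187) (Function('l')(w) = Mul(133, Rational(-1, 187)) = Rational(-133, 187))
Mul(Add(41946, -28030), Add(25002, Function('l')(-140))) = Mul(Add(41946, -28030), Add(25002, Rational(-133, 187))) = Mul(13916, Rational(4675241, 187)) = Rational(65060653756, 187)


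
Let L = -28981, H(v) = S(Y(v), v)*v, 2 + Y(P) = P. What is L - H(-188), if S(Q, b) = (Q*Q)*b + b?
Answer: -1275982725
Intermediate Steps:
Y(P) = -2 + P
S(Q, b) = b + b*Q² (S(Q, b) = Q²*b + b = b*Q² + b = b + b*Q²)
H(v) = v²*(1 + (-2 + v)²) (H(v) = (v*(1 + (-2 + v)²))*v = v²*(1 + (-2 + v)²))
L - H(-188) = -28981 - (-188)²*(1 + (-2 - 188)²) = -28981 - 35344*(1 + (-190)²) = -28981 - 35344*(1 + 36100) = -28981 - 35344*36101 = -28981 - 1*1275953744 = -28981 - 1275953744 = -1275982725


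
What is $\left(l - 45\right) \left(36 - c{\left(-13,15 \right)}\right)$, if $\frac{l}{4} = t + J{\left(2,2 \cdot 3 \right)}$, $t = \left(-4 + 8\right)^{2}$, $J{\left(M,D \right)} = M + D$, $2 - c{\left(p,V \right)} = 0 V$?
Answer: $1734$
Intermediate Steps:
$c{\left(p,V \right)} = 2$ ($c{\left(p,V \right)} = 2 - 0 V = 2 - 0 = 2 + 0 = 2$)
$J{\left(M,D \right)} = D + M$
$t = 16$ ($t = 4^{2} = 16$)
$l = 96$ ($l = 4 \left(16 + \left(2 \cdot 3 + 2\right)\right) = 4 \left(16 + \left(6 + 2\right)\right) = 4 \left(16 + 8\right) = 4 \cdot 24 = 96$)
$\left(l - 45\right) \left(36 - c{\left(-13,15 \right)}\right) = \left(96 - 45\right) \left(36 - 2\right) = 51 \left(36 - 2\right) = 51 \cdot 34 = 1734$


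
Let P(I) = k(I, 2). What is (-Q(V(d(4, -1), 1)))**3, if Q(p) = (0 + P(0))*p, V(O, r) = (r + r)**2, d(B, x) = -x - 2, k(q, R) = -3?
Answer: 1728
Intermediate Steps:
d(B, x) = -2 - x
P(I) = -3
V(O, r) = 4*r**2 (V(O, r) = (2*r)**2 = 4*r**2)
Q(p) = -3*p (Q(p) = (0 - 3)*p = -3*p)
(-Q(V(d(4, -1), 1)))**3 = (-(-3)*4*1**2)**3 = (-(-3)*4*1)**3 = (-(-3)*4)**3 = (-1*(-12))**3 = 12**3 = 1728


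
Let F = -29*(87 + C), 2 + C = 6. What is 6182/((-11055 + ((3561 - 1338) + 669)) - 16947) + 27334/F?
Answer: -351335519/33132645 ≈ -10.604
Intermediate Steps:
C = 4 (C = -2 + 6 = 4)
F = -2639 (F = -29*(87 + 4) = -29*91 = -2639)
6182/((-11055 + ((3561 - 1338) + 669)) - 16947) + 27334/F = 6182/((-11055 + ((3561 - 1338) + 669)) - 16947) + 27334/(-2639) = 6182/((-11055 + (2223 + 669)) - 16947) + 27334*(-1/2639) = 6182/((-11055 + 2892) - 16947) - 27334/2639 = 6182/(-8163 - 16947) - 27334/2639 = 6182/(-25110) - 27334/2639 = 6182*(-1/25110) - 27334/2639 = -3091/12555 - 27334/2639 = -351335519/33132645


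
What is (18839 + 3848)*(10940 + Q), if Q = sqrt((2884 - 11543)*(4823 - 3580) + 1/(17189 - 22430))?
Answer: 248195780 + 22687*I*sqrt(295642718935338)/5241 ≈ 2.482e+8 + 7.443e+7*I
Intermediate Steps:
Q = I*sqrt(295642718935338)/5241 (Q = sqrt(-8659*1243 + 1/(-5241)) = sqrt(-10763137 - 1/5241) = sqrt(-56409601018/5241) = I*sqrt(295642718935338)/5241 ≈ 3280.7*I)
(18839 + 3848)*(10940 + Q) = (18839 + 3848)*(10940 + I*sqrt(295642718935338)/5241) = 22687*(10940 + I*sqrt(295642718935338)/5241) = 248195780 + 22687*I*sqrt(295642718935338)/5241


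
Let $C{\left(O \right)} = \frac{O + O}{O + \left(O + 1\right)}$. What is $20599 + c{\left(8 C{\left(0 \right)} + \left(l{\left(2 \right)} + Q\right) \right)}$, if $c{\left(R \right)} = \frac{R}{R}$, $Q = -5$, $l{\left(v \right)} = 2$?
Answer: $20600$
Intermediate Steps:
$C{\left(O \right)} = \frac{2 O}{1 + 2 O}$ ($C{\left(O \right)} = \frac{2 O}{O + \left(1 + O\right)} = \frac{2 O}{1 + 2 O}$)
$c{\left(R \right)} = 1$
$20599 + c{\left(8 C{\left(0 \right)} + \left(l{\left(2 \right)} + Q\right) \right)} = 20599 + 1 = 20600$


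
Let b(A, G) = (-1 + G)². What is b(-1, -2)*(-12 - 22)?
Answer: -306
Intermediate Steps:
b(-1, -2)*(-12 - 22) = (-1 - 2)²*(-12 - 22) = (-3)²*(-34) = 9*(-34) = -306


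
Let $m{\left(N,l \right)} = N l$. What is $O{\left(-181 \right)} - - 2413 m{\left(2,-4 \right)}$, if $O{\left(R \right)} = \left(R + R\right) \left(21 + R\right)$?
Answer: $38616$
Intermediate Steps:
$O{\left(R \right)} = 2 R \left(21 + R\right)$
$O{\left(-181 \right)} - - 2413 m{\left(2,-4 \right)} = 2 \left(-181\right) \left(21 - 181\right) - - 2413 \cdot 2 \left(-4\right) = 2 \left(-181\right) \left(-160\right) - \left(-2413\right) \left(-8\right) = 57920 - 19304 = 38616$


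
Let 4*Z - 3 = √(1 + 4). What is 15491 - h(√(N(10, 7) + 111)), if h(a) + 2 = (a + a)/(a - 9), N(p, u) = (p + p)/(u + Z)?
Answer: 15491 + 18/(9 - √(111 + 20/(31/4 + √5/4))) ≈ 15480.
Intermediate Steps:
Z = ¾ + √5/4 (Z = ¾ + √(1 + 4)/4 = ¾ + √5/4 ≈ 1.3090)
N(p, u) = 2*p/(¾ + u + √5/4) (N(p, u) = (p + p)/(u + (¾ + √5/4)) = (2*p)/(¾ + u + √5/4) = 2*p/(¾ + u + √5/4))
h(a) = -2 + 2*a/(-9 + a) (h(a) = -2 + (a + a)/(a - 9) = -2 + (2*a)/(-9 + a) = -2 + 2*a/(-9 + a))
15491 - h(√(N(10, 7) + 111)) = 15491 - 18/(-9 + √(8*10/(3 + √5 + 4*7) + 111)) = 15491 - 18/(-9 + √(8*10/(3 + √5 + 28) + 111)) = 15491 - 18/(-9 + √(8*10/(31 + √5) + 111)) = 15491 - 18/(-9 + √(80/(31 + √5) + 111)) = 15491 - 18/(-9 + √(111 + 80/(31 + √5)))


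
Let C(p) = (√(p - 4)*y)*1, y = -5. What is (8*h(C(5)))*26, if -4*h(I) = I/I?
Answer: -52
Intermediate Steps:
C(p) = -5*√(-4 + p) (C(p) = (√(p - 4)*(-5))*1 = (√(-4 + p)*(-5))*1 = -5*√(-4 + p)*1 = -5*√(-4 + p))
h(I) = -¼ (h(I) = -I/(4*I) = -¼*1 = -¼)
(8*h(C(5)))*26 = (8*(-¼))*26 = -2*26 = -52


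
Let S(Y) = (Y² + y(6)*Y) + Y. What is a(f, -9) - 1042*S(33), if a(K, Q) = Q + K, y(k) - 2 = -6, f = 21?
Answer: -1031568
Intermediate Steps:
y(k) = -4 (y(k) = 2 - 6 = -4)
a(K, Q) = K + Q
S(Y) = Y² - 3*Y (S(Y) = (Y² - 4*Y) + Y = Y² - 3*Y)
a(f, -9) - 1042*S(33) = (21 - 9) - 34386*(-3 + 33) = 12 - 34386*30 = 12 - 1042*990 = 12 - 1031580 = -1031568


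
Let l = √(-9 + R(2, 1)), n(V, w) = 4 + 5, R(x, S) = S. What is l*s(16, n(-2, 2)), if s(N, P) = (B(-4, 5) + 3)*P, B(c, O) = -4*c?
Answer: 342*I*√2 ≈ 483.66*I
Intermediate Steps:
n(V, w) = 9
s(N, P) = 19*P (s(N, P) = (-4*(-4) + 3)*P = (16 + 3)*P = 19*P)
l = 2*I*√2 (l = √(-9 + 1) = √(-8) = 2*I*√2 ≈ 2.8284*I)
l*s(16, n(-2, 2)) = (2*I*√2)*(19*9) = (2*I*√2)*171 = 342*I*√2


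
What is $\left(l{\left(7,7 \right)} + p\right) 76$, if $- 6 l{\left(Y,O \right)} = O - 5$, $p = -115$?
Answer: $- \frac{26296}{3} \approx -8765.3$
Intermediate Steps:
$l{\left(Y,O \right)} = \frac{5}{6} - \frac{O}{6}$ ($l{\left(Y,O \right)} = - \frac{O - 5}{6} = - \frac{-5 + O}{6} = \frac{5}{6} - \frac{O}{6}$)
$\left(l{\left(7,7 \right)} + p\right) 76 = \left(\left(\frac{5}{6} - \frac{7}{6}\right) - 115\right) 76 = \left(- \frac{1}{3} - 115\right) 76 = \left(- \frac{346}{3}\right) 76 = - \frac{26296}{3}$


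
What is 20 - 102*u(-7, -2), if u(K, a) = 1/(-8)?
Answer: 131/4 ≈ 32.750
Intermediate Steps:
u(K, a) = -⅛
20 - 102*u(-7, -2) = 20 - 102*(-⅛) = 20 + 51/4 = 131/4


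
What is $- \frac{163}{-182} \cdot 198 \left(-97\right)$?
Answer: $- \frac{1565289}{91} \approx -17201.0$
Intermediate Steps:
$- \frac{163}{-182} \cdot 198 \left(-97\right) = \left(-163\right) \left(- \frac{1}{182}\right) 198 \left(-97\right) = \frac{163}{182} \cdot 198 \left(-97\right) = \frac{16137}{91} \left(-97\right) = - \frac{1565289}{91}$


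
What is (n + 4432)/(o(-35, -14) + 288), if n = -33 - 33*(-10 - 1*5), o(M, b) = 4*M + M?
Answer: 4894/113 ≈ 43.310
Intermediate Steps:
o(M, b) = 5*M
n = 462 (n = -33 - 33*(-10 - 5) = -33 - 33*(-15) = -33 + 495 = 462)
(n + 4432)/(o(-35, -14) + 288) = (462 + 4432)/(5*(-35) + 288) = 4894/(-175 + 288) = 4894/113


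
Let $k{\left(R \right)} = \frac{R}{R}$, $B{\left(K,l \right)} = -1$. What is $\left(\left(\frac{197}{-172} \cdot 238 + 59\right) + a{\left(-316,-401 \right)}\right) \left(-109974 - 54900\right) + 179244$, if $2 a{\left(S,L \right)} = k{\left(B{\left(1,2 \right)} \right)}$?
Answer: $\frac{1518447954}{43} \approx 3.5313 \cdot 10^{7}$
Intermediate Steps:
$k{\left(R \right)} = 1$
$a{\left(S,L \right)} = \frac{1}{2}$ ($a{\left(S,L \right)} = \frac{1}{2} \cdot 1 = \frac{1}{2}$)
$\left(\left(\frac{197}{-172} \cdot 238 + 59\right) + a{\left(-316,-401 \right)}\right) \left(-109974 - 54900\right) + 179244 = \left(\left(\frac{197}{-172} \cdot 238 + 59\right) + \frac{1}{2}\right) \left(-109974 - 54900\right) + 179244 = \left(\left(197 \left(- \frac{1}{172}\right) 238 + 59\right) + \frac{1}{2}\right) \left(-164874\right) + 179244 = \left(\left(\left(- \frac{197}{172}\right) 238 + 59\right) + \frac{1}{2}\right) \left(-164874\right) + 179244 = \left(\left(- \frac{23443}{86} + 59\right) + \frac{1}{2}\right) \left(-164874\right) + 179244 = \left(- \frac{18369}{86} + \frac{1}{2}\right) \left(-164874\right) + 179244 = \left(- \frac{9163}{43}\right) \left(-164874\right) + 179244 = \frac{1510740462}{43} + 179244 = \frac{1518447954}{43}$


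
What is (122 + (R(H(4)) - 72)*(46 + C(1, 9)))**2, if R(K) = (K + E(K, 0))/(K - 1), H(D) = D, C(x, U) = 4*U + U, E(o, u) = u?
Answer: 358193476/9 ≈ 3.9799e+7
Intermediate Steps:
C(x, U) = 5*U
R(K) = K/(-1 + K) (R(K) = (K + 0)/(K - 1) = K/(-1 + K))
(122 + (R(H(4)) - 72)*(46 + C(1, 9)))**2 = (122 + (4/(-1 + 4) - 72)*(46 + 5*9))**2 = (122 + (4/3 - 72)*(46 + 45))**2 = (122 + (4*(1/3) - 72)*91)**2 = (122 + (4/3 - 72)*91)**2 = (122 - 212/3*91)**2 = (122 - 19292/3)**2 = (-18926/3)**2 = 358193476/9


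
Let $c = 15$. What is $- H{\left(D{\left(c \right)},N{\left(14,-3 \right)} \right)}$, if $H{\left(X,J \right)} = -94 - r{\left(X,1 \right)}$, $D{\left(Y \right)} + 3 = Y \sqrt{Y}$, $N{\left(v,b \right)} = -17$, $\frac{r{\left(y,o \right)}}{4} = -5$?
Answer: $74$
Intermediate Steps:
$r{\left(y,o \right)} = -20$ ($r{\left(y,o \right)} = 4 \left(-5\right) = -20$)
$D{\left(Y \right)} = -3 + Y^{\frac{3}{2}}$ ($D{\left(Y \right)} = -3 + Y \sqrt{Y} = -3 + Y^{\frac{3}{2}}$)
$H{\left(X,J \right)} = -74$ ($H{\left(X,J \right)} = -94 - -20 = -94 + 20 = -74$)
$- H{\left(D{\left(c \right)},N{\left(14,-3 \right)} \right)} = \left(-1\right) \left(-74\right) = 74$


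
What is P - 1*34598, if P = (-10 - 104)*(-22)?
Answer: -32090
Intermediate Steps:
P = 2508 (P = -114*(-22) = 2508)
P - 1*34598 = 2508 - 1*34598 = 2508 - 34598 = -32090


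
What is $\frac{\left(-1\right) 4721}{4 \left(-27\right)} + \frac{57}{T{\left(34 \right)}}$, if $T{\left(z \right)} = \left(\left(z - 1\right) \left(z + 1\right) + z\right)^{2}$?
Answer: $\frac{6674182997}{152681868} \approx 43.713$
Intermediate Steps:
$T{\left(z \right)} = \left(z + \left(1 + z\right) \left(-1 + z\right)\right)^{2}$ ($T{\left(z \right)} = \left(\left(-1 + z\right) \left(1 + z\right) + z\right)^{2} = \left(\left(1 + z\right) \left(-1 + z\right) + z\right)^{2} = \left(z + \left(1 + z\right) \left(-1 + z\right)\right)^{2}$)
$\frac{\left(-1\right) 4721}{4 \left(-27\right)} + \frac{57}{T{\left(34 \right)}} = \frac{\left(-1\right) 4721}{4 \left(-27\right)} + \frac{57}{\left(-1 + 34 + 34^{2}\right)^{2}} = - \frac{4721}{-108} + \frac{57}{\left(-1 + 34 + 1156\right)^{2}} = \left(-4721\right) \left(- \frac{1}{108}\right) + \frac{57}{1189^{2}} = \frac{4721}{108} + \frac{57}{1413721} = \frac{6674182997}{152681868}$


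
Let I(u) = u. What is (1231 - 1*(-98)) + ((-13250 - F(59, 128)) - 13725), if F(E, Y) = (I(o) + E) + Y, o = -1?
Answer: -25832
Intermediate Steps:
F(E, Y) = -1 + E + Y (F(E, Y) = (-1 + E) + Y = -1 + E + Y)
(1231 - 1*(-98)) + ((-13250 - F(59, 128)) - 13725) = (1231 - 1*(-98)) + ((-13250 - (-1 + 59 + 128)) - 13725) = (1231 + 98) + ((-13250 - 1*186) - 13725) = 1329 + ((-13250 - 186) - 13725) = 1329 + (-13436 - 13725) = 1329 - 27161 = -25832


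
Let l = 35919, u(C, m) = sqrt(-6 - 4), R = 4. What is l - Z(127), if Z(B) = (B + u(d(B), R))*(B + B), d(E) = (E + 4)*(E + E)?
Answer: 3661 - 254*I*sqrt(10) ≈ 3661.0 - 803.22*I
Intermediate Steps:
d(E) = 2*E*(4 + E) (d(E) = (4 + E)*(2*E) = 2*E*(4 + E))
u(C, m) = I*sqrt(10) (u(C, m) = sqrt(-10) = I*sqrt(10))
Z(B) = 2*B*(B + I*sqrt(10)) (Z(B) = (B + I*sqrt(10))*(B + B) = (B + I*sqrt(10))*(2*B) = 2*B*(B + I*sqrt(10)))
l - Z(127) = 35919 - 2*127*(127 + I*sqrt(10)) = 35919 - (32258 + 254*I*sqrt(10)) = 35919 + (-32258 - 254*I*sqrt(10)) = 3661 - 254*I*sqrt(10)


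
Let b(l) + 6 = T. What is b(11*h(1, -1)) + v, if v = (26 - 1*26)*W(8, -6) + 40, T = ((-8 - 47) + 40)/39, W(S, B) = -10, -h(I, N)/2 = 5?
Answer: 437/13 ≈ 33.615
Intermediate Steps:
h(I, N) = -10 (h(I, N) = -2*5 = -10)
T = -5/13 (T = (-55 + 40)*(1/39) = -15*1/39 = -5/13 ≈ -0.38462)
b(l) = -83/13 (b(l) = -6 - 5/13 = -83/13)
v = 40 (v = (26 - 1*26)*(-10) + 40 = (26 - 26)*(-10) + 40 = 0*(-10) + 40 = 0 + 40 = 40)
b(11*h(1, -1)) + v = -83/13 + 40 = 437/13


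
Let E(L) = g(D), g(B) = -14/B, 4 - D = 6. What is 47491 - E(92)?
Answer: 47484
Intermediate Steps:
D = -2 (D = 4 - 1*6 = 4 - 6 = -2)
E(L) = 7 (E(L) = -14/(-2) = -14*(-½) = 7)
47491 - E(92) = 47491 - 1*7 = 47491 - 7 = 47484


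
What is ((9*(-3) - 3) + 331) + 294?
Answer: 595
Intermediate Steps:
((9*(-3) - 3) + 331) + 294 = ((-27 - 3) + 331) + 294 = (-30 + 331) + 294 = 301 + 294 = 595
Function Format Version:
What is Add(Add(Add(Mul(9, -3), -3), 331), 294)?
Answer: 595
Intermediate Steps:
Add(Add(Add(Mul(9, -3), -3), 331), 294) = Add(Add(Add(-27, -3), 331), 294) = Add(Add(-30, 331), 294) = Add(301, 294) = 595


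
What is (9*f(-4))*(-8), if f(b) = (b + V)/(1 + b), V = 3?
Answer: -24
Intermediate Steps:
f(b) = (3 + b)/(1 + b) (f(b) = (b + 3)/(1 + b) = (3 + b)/(1 + b))
(9*f(-4))*(-8) = (9*((3 - 4)/(1 - 4)))*(-8) = (9*(-1/(-3)))*(-8) = (9*(-1/3*(-1)))*(-8) = (9*(1/3))*(-8) = 3*(-8) = -24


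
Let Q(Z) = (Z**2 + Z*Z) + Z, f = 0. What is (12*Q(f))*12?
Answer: 0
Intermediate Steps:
Q(Z) = Z + 2*Z**2 (Q(Z) = (Z**2 + Z**2) + Z = 2*Z**2 + Z = Z + 2*Z**2)
(12*Q(f))*12 = (12*(0*(1 + 2*0)))*12 = (12*(0*(1 + 0)))*12 = (12*(0*1))*12 = (12*0)*12 = 0*12 = 0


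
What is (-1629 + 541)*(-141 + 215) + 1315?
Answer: -79197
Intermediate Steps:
(-1629 + 541)*(-141 + 215) + 1315 = -1088*74 + 1315 = -80512 + 1315 = -79197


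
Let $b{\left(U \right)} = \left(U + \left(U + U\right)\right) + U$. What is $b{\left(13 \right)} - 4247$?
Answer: $-4195$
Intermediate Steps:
$b{\left(U \right)} = 4 U$ ($b{\left(U \right)} = \left(U + 2 U\right) + U = 3 U + U = 4 U$)
$b{\left(13 \right)} - 4247 = 4 \cdot 13 - 4247 = 52 - 4247 = -4195$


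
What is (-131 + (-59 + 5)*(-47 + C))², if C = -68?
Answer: 36954241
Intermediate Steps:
(-131 + (-59 + 5)*(-47 + C))² = (-131 + (-59 + 5)*(-47 - 68))² = (-131 - 54*(-115))² = (-131 + 6210)² = 6079² = 36954241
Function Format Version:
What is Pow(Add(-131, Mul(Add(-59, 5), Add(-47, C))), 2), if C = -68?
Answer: 36954241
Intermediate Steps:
Pow(Add(-131, Mul(Add(-59, 5), Add(-47, C))), 2) = Pow(Add(-131, Mul(Add(-59, 5), Add(-47, -68))), 2) = Pow(Add(-131, Mul(-54, -115)), 2) = Pow(Add(-131, 6210), 2) = Pow(6079, 2) = 36954241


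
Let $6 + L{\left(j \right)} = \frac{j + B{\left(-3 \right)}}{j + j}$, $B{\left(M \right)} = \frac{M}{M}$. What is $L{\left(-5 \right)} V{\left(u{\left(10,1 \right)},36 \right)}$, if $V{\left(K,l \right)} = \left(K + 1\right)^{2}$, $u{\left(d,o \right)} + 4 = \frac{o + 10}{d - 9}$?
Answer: $- \frac{1792}{5} \approx -358.4$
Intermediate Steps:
$u{\left(d,o \right)} = -4 + \frac{10 + o}{-9 + d}$ ($u{\left(d,o \right)} = -4 + \frac{o + 10}{d - 9} = -4 + \frac{10 + o}{-9 + d}$)
$B{\left(M \right)} = 1$
$V{\left(K,l \right)} = \left(1 + K\right)^{2}$
$L{\left(j \right)} = -6 + \frac{1 + j}{2 j}$ ($L{\left(j \right)} = -6 + \frac{j + 1}{j + j} = -6 + \frac{1 + j}{2 j}$)
$L{\left(-5 \right)} V{\left(u{\left(10,1 \right)},36 \right)} = \frac{1 - -55}{2 \left(-5\right)} \left(1 + \frac{46 + 1 - 40}{-9 + 10}\right)^{2} = \frac{1}{2} \left(- \frac{1}{5}\right) \left(1 + 55\right) \left(1 + \frac{46 + 1 - 40}{1}\right)^{2} = \frac{1}{2} \left(- \frac{1}{5}\right) 56 \left(1 + 1 \cdot 7\right)^{2} = - \frac{28 \left(1 + 7\right)^{2}}{5} = - \frac{28 \cdot 8^{2}}{5} = \left(- \frac{28}{5}\right) 64 = - \frac{1792}{5}$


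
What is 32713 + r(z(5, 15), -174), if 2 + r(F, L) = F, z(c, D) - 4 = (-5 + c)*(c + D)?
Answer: 32715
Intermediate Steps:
z(c, D) = 4 + (-5 + c)*(D + c) (z(c, D) = 4 + (-5 + c)*(c + D) = 4 + (-5 + c)*(D + c))
r(F, L) = -2 + F
32713 + r(z(5, 15), -174) = 32713 + (-2 + (4 + 5² - 5*15 - 5*5 + 15*5)) = 32713 + (-2 + (4 + 25 - 75 - 25 + 75)) = 32713 + (-2 + 4) = 32713 + 2 = 32715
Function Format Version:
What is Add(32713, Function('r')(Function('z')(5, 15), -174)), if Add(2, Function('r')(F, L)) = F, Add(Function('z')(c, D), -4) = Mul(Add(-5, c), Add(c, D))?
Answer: 32715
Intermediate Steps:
Function('z')(c, D) = Add(4, Mul(Add(-5, c), Add(D, c))) (Function('z')(c, D) = Add(4, Mul(Add(-5, c), Add(c, D))) = Add(4, Mul(Add(-5, c), Add(D, c))))
Function('r')(F, L) = Add(-2, F)
Add(32713, Function('r')(Function('z')(5, 15), -174)) = Add(32713, Add(-2, Add(4, Pow(5, 2), Mul(-5, 15), Mul(-5, 5), Mul(15, 5)))) = Add(32713, Add(-2, Add(4, 25, -75, -25, 75))) = Add(32713, Add(-2, 4)) = Add(32713, 2) = 32715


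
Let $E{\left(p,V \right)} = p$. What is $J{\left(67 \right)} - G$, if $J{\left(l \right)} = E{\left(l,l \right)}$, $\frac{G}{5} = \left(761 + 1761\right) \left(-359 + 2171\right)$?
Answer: $-22849253$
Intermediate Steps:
$G = 22849320$ ($G = 5 \left(761 + 1761\right) \left(-359 + 2171\right) = 5 \cdot 2522 \cdot 1812 = 5 \cdot 4569864 = 22849320$)
$J{\left(l \right)} = l$
$J{\left(67 \right)} - G = 67 - 22849320 = -22849253$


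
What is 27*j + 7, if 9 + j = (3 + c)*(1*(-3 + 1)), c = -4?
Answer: -182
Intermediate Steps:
j = -7 (j = -9 + (3 - 4)*(1*(-3 + 1)) = -9 - (-2) = -9 - 1*(-2) = -9 + 2 = -7)
27*j + 7 = 27*(-7) + 7 = -189 + 7 = -182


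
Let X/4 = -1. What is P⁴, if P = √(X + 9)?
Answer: 25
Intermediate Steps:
X = -4 (X = 4*(-1) = -4)
P = √5 (P = √(-4 + 9) = √5 ≈ 2.2361)
P⁴ = (√5)⁴ = 25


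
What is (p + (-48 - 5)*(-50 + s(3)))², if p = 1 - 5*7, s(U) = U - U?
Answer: 6843456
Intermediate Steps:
s(U) = 0
p = -34 (p = 1 - 35 = -34)
(p + (-48 - 5)*(-50 + s(3)))² = (-34 + (-48 - 5)*(-50 + 0))² = (-34 - 53*(-50))² = (-34 + 2650)² = 2616² = 6843456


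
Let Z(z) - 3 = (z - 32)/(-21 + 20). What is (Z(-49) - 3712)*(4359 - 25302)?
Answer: 75981204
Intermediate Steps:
Z(z) = 35 - z (Z(z) = 3 + (z - 32)/(-21 + 20) = 3 + (-32 + z)/(-1) = 3 + (-32 + z)*(-1) = 3 + (32 - z) = 35 - z)
(Z(-49) - 3712)*(4359 - 25302) = ((35 - 1*(-49)) - 3712)*(4359 - 25302) = ((35 + 49) - 3712)*(-20943) = (84 - 3712)*(-20943) = -3628*(-20943) = 75981204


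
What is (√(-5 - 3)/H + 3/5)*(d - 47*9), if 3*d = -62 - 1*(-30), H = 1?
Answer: -1301/5 - 2602*I*√2/3 ≈ -260.2 - 1226.6*I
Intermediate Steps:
d = -32/3 (d = (-62 - 1*(-30))/3 = (-62 + 30)/3 = (⅓)*(-32) = -32/3 ≈ -10.667)
(√(-5 - 3)/H + 3/5)*(d - 47*9) = (√(-5 - 3)/1 + 3/5)*(-32/3 - 47*9) = (√(-8)*1 + 3*(⅕))*(-32/3 - 423) = ((2*I*√2)*1 + ⅗)*(-1301/3) = (2*I*√2 + ⅗)*(-1301/3) = (⅗ + 2*I*√2)*(-1301/3) = -1301/5 - 2602*I*√2/3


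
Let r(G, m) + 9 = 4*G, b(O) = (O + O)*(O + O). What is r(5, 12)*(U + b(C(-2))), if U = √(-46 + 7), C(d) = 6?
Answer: 1584 + 11*I*√39 ≈ 1584.0 + 68.695*I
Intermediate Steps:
b(O) = 4*O² (b(O) = (2*O)*(2*O) = 4*O²)
r(G, m) = -9 + 4*G
U = I*√39 (U = √(-39) = I*√39 ≈ 6.245*I)
r(5, 12)*(U + b(C(-2))) = (-9 + 4*5)*(I*√39 + 4*6²) = (-9 + 20)*(I*√39 + 4*36) = 11*(I*√39 + 144) = 11*(144 + I*√39) = 1584 + 11*I*√39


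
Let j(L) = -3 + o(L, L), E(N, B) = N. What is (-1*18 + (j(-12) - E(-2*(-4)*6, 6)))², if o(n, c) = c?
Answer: 6561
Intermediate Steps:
j(L) = -3 + L
(-1*18 + (j(-12) - E(-2*(-4)*6, 6)))² = (-1*18 + ((-3 - 12) - (-2*(-4))*6))² = (-18 + (-15 - 8*6))² = (-18 + (-15 - 1*48))² = (-18 + (-15 - 48))² = (-18 - 63)² = (-81)² = 6561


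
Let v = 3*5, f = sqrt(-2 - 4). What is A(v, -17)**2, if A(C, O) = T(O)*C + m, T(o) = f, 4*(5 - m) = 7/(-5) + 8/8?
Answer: -132399/100 + 153*I*sqrt(6) ≈ -1324.0 + 374.77*I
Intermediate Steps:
f = I*sqrt(6) (f = sqrt(-6) = I*sqrt(6) ≈ 2.4495*I)
v = 15
m = 51/10 (m = 5 - (7/(-5) + 8/8)/4 = 5 - (7*(-1/5) + 8*(1/8))/4 = 5 - (-7/5 + 1)/4 = 5 - 1/4*(-2/5) = 5 + 1/10 = 51/10 ≈ 5.1000)
T(o) = I*sqrt(6)
A(C, O) = 51/10 + I*C*sqrt(6) (A(C, O) = (I*sqrt(6))*C + 51/10 = I*C*sqrt(6) + 51/10 = 51/10 + I*C*sqrt(6))
A(v, -17)**2 = (51/10 + I*15*sqrt(6))**2 = (51/10 + 15*I*sqrt(6))**2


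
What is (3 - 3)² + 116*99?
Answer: 11484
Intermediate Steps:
(3 - 3)² + 116*99 = 0² + 11484 = 0 + 11484 = 11484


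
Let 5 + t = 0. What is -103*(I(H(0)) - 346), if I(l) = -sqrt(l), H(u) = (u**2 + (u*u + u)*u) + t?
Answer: 35638 + 103*I*sqrt(5) ≈ 35638.0 + 230.31*I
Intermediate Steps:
t = -5 (t = -5 + 0 = -5)
H(u) = -5 + u**2 + u*(u + u**2) (H(u) = (u**2 + (u*u + u)*u) - 5 = (u**2 + (u**2 + u)*u) - 5 = (u**2 + (u + u**2)*u) - 5 = (u**2 + u*(u + u**2)) - 5 = -5 + u**2 + u*(u + u**2))
-103*(I(H(0)) - 346) = -103*(-sqrt(-5 + 0**3 + 2*0**2) - 346) = -103*(-sqrt(-5 + 0 + 2*0) - 346) = -103*(-sqrt(-5 + 0 + 0) - 346) = -103*(-sqrt(-5) - 346) = -103*(-I*sqrt(5) - 346) = -103*(-346 - I*sqrt(5)) = 35638 + 103*I*sqrt(5)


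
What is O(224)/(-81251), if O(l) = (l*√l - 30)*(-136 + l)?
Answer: 2640/81251 - 78848*√14/81251 ≈ -3.5985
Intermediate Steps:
O(l) = (-136 + l)*(-30 + l^(3/2)) (O(l) = (l^(3/2) - 30)*(-136 + l) = (-30 + l^(3/2))*(-136 + l) = (-136 + l)*(-30 + l^(3/2)))
O(224)/(-81251) = (4080 + 224^(5/2) - 121856*√14 - 30*224)/(-81251) = (4080 + 200704*√14 - 121856*√14 - 6720)*(-1/81251) = (-2640 + 78848*√14)*(-1/81251) = 2640/81251 - 78848*√14/81251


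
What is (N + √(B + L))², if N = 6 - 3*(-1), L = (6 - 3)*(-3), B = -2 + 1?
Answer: (9 + I*√10)² ≈ 71.0 + 56.921*I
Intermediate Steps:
B = -1
L = -9 (L = 3*(-3) = -9)
N = 9 (N = 6 + 3 = 9)
(N + √(B + L))² = (9 + √(-1 - 9))² = (9 + √(-10))² = (9 + I*√10)²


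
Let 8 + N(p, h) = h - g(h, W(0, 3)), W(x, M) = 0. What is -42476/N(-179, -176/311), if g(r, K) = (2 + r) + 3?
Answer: 42476/13 ≈ 3267.4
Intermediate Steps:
g(r, K) = 5 + r
N(p, h) = -13 (N(p, h) = -8 + (h - (5 + h)) = -8 + (h + (-5 - h)) = -8 - 5 = -13)
-42476/N(-179, -176/311) = -42476/(-13) = -42476*(-1/13) = 42476/13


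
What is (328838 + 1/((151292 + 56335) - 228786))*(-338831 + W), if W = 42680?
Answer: -686861359901797/7053 ≈ -9.7386e+10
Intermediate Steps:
(328838 + 1/((151292 + 56335) - 228786))*(-338831 + W) = (328838 + 1/((151292 + 56335) - 228786))*(-338831 + 42680) = (328838 + 1/(207627 - 228786))*(-296151) = (328838 + 1/(-21159))*(-296151) = (328838 - 1/21159)*(-296151) = (6957883241/21159)*(-296151) = -686861359901797/7053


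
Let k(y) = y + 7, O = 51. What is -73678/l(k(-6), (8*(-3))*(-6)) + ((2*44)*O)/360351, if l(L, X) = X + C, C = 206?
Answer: -4424728363/21020475 ≈ -210.50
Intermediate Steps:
k(y) = 7 + y
l(L, X) = 206 + X (l(L, X) = X + 206 = 206 + X)
-73678/l(k(-6), (8*(-3))*(-6)) + ((2*44)*O)/360351 = -73678/(206 + (8*(-3))*(-6)) + ((2*44)*51)/360351 = -73678/(206 - 24*(-6)) + (88*51)*(1/360351) = -73678/(206 + 144) + 4488*(1/360351) = -73678/350 + 1496/120117 = -73678*1/350 + 1496/120117 = -36839/175 + 1496/120117 = -4424728363/21020475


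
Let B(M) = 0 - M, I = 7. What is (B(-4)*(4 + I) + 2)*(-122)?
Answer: -5612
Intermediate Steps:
B(M) = -M
(B(-4)*(4 + I) + 2)*(-122) = ((-1*(-4))*(4 + 7) + 2)*(-122) = (4*11 + 2)*(-122) = (44 + 2)*(-122) = 46*(-122) = -5612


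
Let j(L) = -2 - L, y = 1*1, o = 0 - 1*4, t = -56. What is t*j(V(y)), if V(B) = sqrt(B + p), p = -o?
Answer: 112 + 56*sqrt(5) ≈ 237.22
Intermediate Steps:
o = -4 (o = 0 - 4 = -4)
y = 1
p = 4 (p = -1*(-4) = 4)
V(B) = sqrt(4 + B) (V(B) = sqrt(B + 4) = sqrt(4 + B))
t*j(V(y)) = -56*(-2 - sqrt(4 + 1)) = -56*(-2 - sqrt(5)) = 112 + 56*sqrt(5)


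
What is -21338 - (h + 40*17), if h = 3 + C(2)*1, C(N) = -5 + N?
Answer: -22018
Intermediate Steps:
h = 0 (h = 3 + (-5 + 2)*1 = 3 - 3*1 = 3 - 3 = 0)
-21338 - (h + 40*17) = -21338 - (0 + 40*17) = -21338 - (0 + 680) = -21338 - 1*680 = -21338 - 680 = -22018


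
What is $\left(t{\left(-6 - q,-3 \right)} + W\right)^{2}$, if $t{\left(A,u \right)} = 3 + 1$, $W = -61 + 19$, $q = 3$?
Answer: $1444$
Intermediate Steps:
$W = -42$
$t{\left(A,u \right)} = 4$
$\left(t{\left(-6 - q,-3 \right)} + W\right)^{2} = \left(4 - 42\right)^{2} = \left(-38\right)^{2} = 1444$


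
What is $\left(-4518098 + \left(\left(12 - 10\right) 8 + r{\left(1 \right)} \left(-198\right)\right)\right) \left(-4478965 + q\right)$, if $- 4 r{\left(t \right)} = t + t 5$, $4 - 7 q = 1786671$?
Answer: $\frac{149716783620270}{7} \approx 2.1388 \cdot 10^{13}$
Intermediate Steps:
$q = - \frac{1786667}{7}$ ($q = \frac{4}{7} - \frac{1786671}{7} = - \frac{1786667}{7} \approx -2.5524 \cdot 10^{5}$)
$r{\left(t \right)} = - \frac{3 t}{2}$ ($r{\left(t \right)} = - \frac{t + t 5}{4} = - \frac{t + 5 t}{4} = - \frac{6 t}{4} = - \frac{3 t}{2}$)
$\left(-4518098 + \left(\left(12 - 10\right) 8 + r{\left(1 \right)} \left(-198\right)\right)\right) \left(-4478965 + q\right) = \left(-4518098 + \left(\left(12 - 10\right) 8 + \left(- \frac{3}{2}\right) 1 \left(-198\right)\right)\right) \left(-4478965 - \frac{1786667}{7}\right) = \left(-4518098 + \left(2 \cdot 8 - -297\right)\right) \left(- \frac{33139422}{7}\right) = \left(-4518098 + \left(16 + 297\right)\right) \left(- \frac{33139422}{7}\right) = \left(-4518098 + 313\right) \left(- \frac{33139422}{7}\right) = \left(-4517785\right) \left(- \frac{33139422}{7}\right) = \frac{149716783620270}{7}$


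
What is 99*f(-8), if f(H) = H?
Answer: -792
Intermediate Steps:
99*f(-8) = 99*(-8) = -792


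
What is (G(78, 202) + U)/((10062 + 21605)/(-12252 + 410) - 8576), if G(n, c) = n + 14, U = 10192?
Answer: -121783128/101588659 ≈ -1.1988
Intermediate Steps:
G(n, c) = 14 + n
(G(78, 202) + U)/((10062 + 21605)/(-12252 + 410) - 8576) = ((14 + 78) + 10192)/((10062 + 21605)/(-12252 + 410) - 8576) = (92 + 10192)/(31667/(-11842) - 8576) = 10284/(31667*(-1/11842) - 8576) = 10284/(-31667/11842 - 8576) = 10284/(-101588659/11842) = 10284*(-11842/101588659) = -121783128/101588659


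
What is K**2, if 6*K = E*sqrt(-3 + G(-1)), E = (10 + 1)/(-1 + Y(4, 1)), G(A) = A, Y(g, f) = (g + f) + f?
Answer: -121/225 ≈ -0.53778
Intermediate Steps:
Y(g, f) = g + 2*f (Y(g, f) = (f + g) + f = g + 2*f)
E = 11/5 (E = (10 + 1)/(-1 + (4 + 2*1)) = 11/(-1 + (4 + 2)) = 11/(-1 + 6) = 11/5 ≈ 2.2000)
K = 11*I/15 (K = (11*sqrt(-3 - 1)/5)/6 = (11*sqrt(-4)/5)/6 = (11*(2*I)/5)/6 = (22*I/5)/6 = 11*I/15 ≈ 0.73333*I)
K**2 = (11*I/15)**2 = -121/225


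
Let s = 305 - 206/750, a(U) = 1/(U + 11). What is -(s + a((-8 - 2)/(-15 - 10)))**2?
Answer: -524076092761/5640625 ≈ -92911.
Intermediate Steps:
a(U) = 1/(11 + U)
s = 114272/375 (s = 305 - 206/750 = 305 - 1*103/375 = 305 - 103/375 = 114272/375 ≈ 304.73)
-(s + a((-8 - 2)/(-15 - 10)))**2 = -(114272/375 + 1/(11 + (-8 - 2)/(-15 - 10)))**2 = -(114272/375 + 1/(11 - 10/(-25)))**2 = -(114272/375 + 1/(11 - 10*(-1/25)))**2 = -(114272/375 + 1/(11 + 2/5))**2 = -(114272/375 + 1/(57/5))**2 = -(114272/375 + 5/57)**2 = -(723931/2375)**2 = -1*524076092761/5640625 = -524076092761/5640625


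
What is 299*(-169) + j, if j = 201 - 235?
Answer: -50565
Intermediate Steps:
j = -34
299*(-169) + j = 299*(-169) - 34 = -50531 - 34 = -50565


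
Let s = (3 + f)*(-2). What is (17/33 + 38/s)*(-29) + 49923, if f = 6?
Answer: 4946959/99 ≈ 49969.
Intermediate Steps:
s = -18 (s = (3 + 6)*(-2) = 9*(-2) = -18)
(17/33 + 38/s)*(-29) + 49923 = (17/33 + 38/(-18))*(-29) + 49923 = (17*(1/33) + 38*(-1/18))*(-29) + 49923 = (17/33 - 19/9)*(-29) + 49923 = -158/99*(-29) + 49923 = 4582/99 + 49923 = 4946959/99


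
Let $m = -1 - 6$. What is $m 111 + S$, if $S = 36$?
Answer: $-741$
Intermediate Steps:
$m = -7$ ($m = -1 - 6 = -7$)
$m 111 + S = \left(-7\right) 111 + 36 = -777 + 36 = -741$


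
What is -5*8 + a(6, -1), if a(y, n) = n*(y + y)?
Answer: -52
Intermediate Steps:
a(y, n) = 2*n*y (a(y, n) = n*(2*y) = 2*n*y)
-5*8 + a(6, -1) = -5*8 + 2*(-1)*6 = -40 - 12 = -52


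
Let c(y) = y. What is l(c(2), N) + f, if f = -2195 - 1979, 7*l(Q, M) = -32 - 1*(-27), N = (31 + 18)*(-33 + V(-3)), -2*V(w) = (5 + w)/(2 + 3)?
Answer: -29223/7 ≈ -4174.7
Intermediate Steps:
V(w) = -1/2 - w/10 (V(w) = -(5 + w)/(2*(2 + 3)) = -(5 + w)/(2*5) = -(1 + w/5)/2 = -1/2 - w/10)
N = -8134/5 (N = (31 + 18)*(-33 + (-1/2 - 1/10*(-3))) = 49*(-33 + (-1/2 + 3/10)) = 49*(-33 - 1/5) = 49*(-166/5) = -8134/5 ≈ -1626.8)
l(Q, M) = -5/7 (l(Q, M) = (-32 - 1*(-27))/7 = (-32 + 27)/7 = (1/7)*(-5) = -5/7)
f = -4174
l(c(2), N) + f = -5/7 - 4174 = -29223/7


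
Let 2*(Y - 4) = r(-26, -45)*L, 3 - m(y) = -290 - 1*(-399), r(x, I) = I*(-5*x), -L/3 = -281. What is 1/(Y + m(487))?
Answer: -1/2465877 ≈ -4.0554e-7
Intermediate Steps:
L = 843 (L = -3*(-281) = 843)
r(x, I) = -5*I*x
m(y) = -106 (m(y) = 3 - (-290 - 1*(-399)) = 3 - (-290 + 399) = 3 - 1*109 = 3 - 109 = -106)
Y = -2465771 (Y = 4 + (-5*(-45)*(-26)*843)/2 = 4 + (-5850*843)/2 = 4 + (1/2)*(-4931550) = 4 - 2465775 = -2465771)
1/(Y + m(487)) = 1/(-2465771 - 106) = 1/(-2465877) = -1/2465877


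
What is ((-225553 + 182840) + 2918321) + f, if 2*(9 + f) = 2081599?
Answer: 7832797/2 ≈ 3.9164e+6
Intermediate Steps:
f = 2081581/2 (f = -9 + (½)*2081599 = -9 + 2081599/2 = 2081581/2 ≈ 1.0408e+6)
((-225553 + 182840) + 2918321) + f = ((-225553 + 182840) + 2918321) + 2081581/2 = (-42713 + 2918321) + 2081581/2 = 2875608 + 2081581/2 = 7832797/2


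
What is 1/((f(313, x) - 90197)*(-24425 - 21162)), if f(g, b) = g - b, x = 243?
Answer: 1/4108619549 ≈ 2.4339e-10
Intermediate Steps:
1/((f(313, x) - 90197)*(-24425 - 21162)) = 1/(((313 - 1*243) - 90197)*(-24425 - 21162)) = 1/(((313 - 243) - 90197)*(-45587)) = -1/45587/(70 - 90197) = -1/45587/(-90127) = -1/90127*(-1/45587) = 1/4108619549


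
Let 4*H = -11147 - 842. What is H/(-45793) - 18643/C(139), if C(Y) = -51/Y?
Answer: 474668319283/9341772 ≈ 50811.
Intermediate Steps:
H = -11989/4 (H = (-11147 - 842)/4 = (1/4)*(-11989) = -11989/4 ≈ -2997.3)
H/(-45793) - 18643/C(139) = -11989/4/(-45793) - 18643/((-51/139)) = -11989/4*(-1/45793) - 18643/((-51*1/139)) = 11989/183172 - 18643/(-51/139) = 11989/183172 - 18643*(-139/51) = 11989/183172 + 2591377/51 = 474668319283/9341772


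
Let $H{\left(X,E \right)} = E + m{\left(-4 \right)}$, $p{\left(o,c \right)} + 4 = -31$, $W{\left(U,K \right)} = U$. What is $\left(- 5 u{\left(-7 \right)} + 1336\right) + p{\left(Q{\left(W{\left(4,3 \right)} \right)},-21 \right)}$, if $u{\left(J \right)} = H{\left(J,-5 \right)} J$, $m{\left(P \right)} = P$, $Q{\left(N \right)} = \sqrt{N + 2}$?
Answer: $986$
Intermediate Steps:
$Q{\left(N \right)} = \sqrt{2 + N}$
$p{\left(o,c \right)} = -35$ ($p{\left(o,c \right)} = -4 - 31 = -35$)
$H{\left(X,E \right)} = -4 + E$ ($H{\left(X,E \right)} = E - 4 = -4 + E$)
$u{\left(J \right)} = - 9 J$ ($u{\left(J \right)} = \left(-4 - 5\right) J = - 9 J$)
$\left(- 5 u{\left(-7 \right)} + 1336\right) + p{\left(Q{\left(W{\left(4,3 \right)} \right)},-21 \right)} = \left(- 5 \left(\left(-9\right) \left(-7\right)\right) + 1336\right) - 35 = \left(\left(-5\right) 63 + 1336\right) - 35 = \left(-315 + 1336\right) - 35 = 1021 - 35 = 986$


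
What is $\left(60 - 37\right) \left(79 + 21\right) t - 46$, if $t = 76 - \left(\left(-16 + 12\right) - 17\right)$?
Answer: $223054$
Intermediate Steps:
$t = 97$ ($t = 76 - \left(-4 - 17\right) = 76 - -21 = 76 + 21 = 97$)
$\left(60 - 37\right) \left(79 + 21\right) t - 46 = \left(60 - 37\right) \left(79 + 21\right) 97 - 46 = 23 \cdot 100 \cdot 97 - 46 = 2300 \cdot 97 - 46 = 223100 - 46 = 223054$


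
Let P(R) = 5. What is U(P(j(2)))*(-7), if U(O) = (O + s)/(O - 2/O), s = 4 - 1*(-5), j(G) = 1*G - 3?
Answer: -490/23 ≈ -21.304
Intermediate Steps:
j(G) = -3 + G (j(G) = G - 3 = -3 + G)
s = 9 (s = 4 + 5 = 9)
U(O) = (9 + O)/(O - 2/O) (U(O) = (O + 9)/(O - 2/O) = (9 + O)/(O - 2/O))
U(P(j(2)))*(-7) = (5*(9 + 5)/(-2 + 5**2))*(-7) = (5*14/(-2 + 25))*(-7) = (5*14/23)*(-7) = (5*(1/23)*14)*(-7) = (70/23)*(-7) = -490/23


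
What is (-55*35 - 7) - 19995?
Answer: -21927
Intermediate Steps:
(-55*35 - 7) - 19995 = (-1925 - 7) - 19995 = -1932 - 19995 = -21927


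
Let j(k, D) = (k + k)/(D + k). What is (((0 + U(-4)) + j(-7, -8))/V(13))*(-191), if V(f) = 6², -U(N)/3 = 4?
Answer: 15853/270 ≈ 58.715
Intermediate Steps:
j(k, D) = 2*k/(D + k) (j(k, D) = (2*k)/(D + k) = 2*k/(D + k))
U(N) = -12 (U(N) = -3*4 = -12)
V(f) = 36
(((0 + U(-4)) + j(-7, -8))/V(13))*(-191) = (((0 - 12) + 2*(-7)/(-8 - 7))/36)*(-191) = ((-12 + 2*(-7)/(-15))/36)*(-191) = ((-12 + 2*(-7)*(-1/15))/36)*(-191) = ((-12 + 14/15)/36)*(-191) = ((1/36)*(-166/15))*(-191) = -83/270*(-191) = 15853/270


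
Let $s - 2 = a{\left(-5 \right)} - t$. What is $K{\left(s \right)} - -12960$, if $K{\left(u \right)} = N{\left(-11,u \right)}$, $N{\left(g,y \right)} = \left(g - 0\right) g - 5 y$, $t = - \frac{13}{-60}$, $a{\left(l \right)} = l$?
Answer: $\frac{157165}{12} \approx 13097.0$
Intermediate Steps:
$t = \frac{13}{60}$ ($t = \left(-13\right) \left(- \frac{1}{60}\right) = \frac{13}{60} \approx 0.21667$)
$s = - \frac{193}{60}$ ($s = 2 - \frac{313}{60} = - \frac{193}{60} \approx -3.2167$)
$N{\left(g,y \right)} = g^{2} - 5 y$ ($N{\left(g,y \right)} = \left(g + 0\right) g - 5 y = g g - 5 y = g^{2} - 5 y$)
$K{\left(u \right)} = 121 - 5 u$ ($K{\left(u \right)} = \left(-11\right)^{2} - 5 u = 121 - 5 u$)
$K{\left(s \right)} - -12960 = \left(121 - - \frac{193}{12}\right) - -12960 = \left(121 + \frac{193}{12}\right) + 12960 = \frac{1645}{12} + 12960 = \frac{157165}{12}$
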